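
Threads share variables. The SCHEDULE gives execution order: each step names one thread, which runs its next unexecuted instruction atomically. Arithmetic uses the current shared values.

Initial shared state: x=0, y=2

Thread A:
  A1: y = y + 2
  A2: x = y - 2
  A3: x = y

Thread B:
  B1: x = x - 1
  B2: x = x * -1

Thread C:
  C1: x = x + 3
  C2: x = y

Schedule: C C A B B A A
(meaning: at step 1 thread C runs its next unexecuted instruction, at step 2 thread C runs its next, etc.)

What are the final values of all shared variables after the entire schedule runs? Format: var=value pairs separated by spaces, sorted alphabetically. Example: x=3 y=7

Step 1: thread C executes C1 (x = x + 3). Shared: x=3 y=2. PCs: A@0 B@0 C@1
Step 2: thread C executes C2 (x = y). Shared: x=2 y=2. PCs: A@0 B@0 C@2
Step 3: thread A executes A1 (y = y + 2). Shared: x=2 y=4. PCs: A@1 B@0 C@2
Step 4: thread B executes B1 (x = x - 1). Shared: x=1 y=4. PCs: A@1 B@1 C@2
Step 5: thread B executes B2 (x = x * -1). Shared: x=-1 y=4. PCs: A@1 B@2 C@2
Step 6: thread A executes A2 (x = y - 2). Shared: x=2 y=4. PCs: A@2 B@2 C@2
Step 7: thread A executes A3 (x = y). Shared: x=4 y=4. PCs: A@3 B@2 C@2

Answer: x=4 y=4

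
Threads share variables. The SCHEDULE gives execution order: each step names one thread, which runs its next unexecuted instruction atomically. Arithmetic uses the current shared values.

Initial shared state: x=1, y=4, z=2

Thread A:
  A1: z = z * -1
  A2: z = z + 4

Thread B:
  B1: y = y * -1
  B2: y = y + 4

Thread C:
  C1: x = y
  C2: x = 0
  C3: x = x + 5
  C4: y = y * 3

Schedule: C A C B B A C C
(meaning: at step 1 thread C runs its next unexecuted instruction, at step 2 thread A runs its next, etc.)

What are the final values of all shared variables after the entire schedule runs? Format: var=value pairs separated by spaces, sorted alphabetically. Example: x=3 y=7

Answer: x=5 y=0 z=2

Derivation:
Step 1: thread C executes C1 (x = y). Shared: x=4 y=4 z=2. PCs: A@0 B@0 C@1
Step 2: thread A executes A1 (z = z * -1). Shared: x=4 y=4 z=-2. PCs: A@1 B@0 C@1
Step 3: thread C executes C2 (x = 0). Shared: x=0 y=4 z=-2. PCs: A@1 B@0 C@2
Step 4: thread B executes B1 (y = y * -1). Shared: x=0 y=-4 z=-2. PCs: A@1 B@1 C@2
Step 5: thread B executes B2 (y = y + 4). Shared: x=0 y=0 z=-2. PCs: A@1 B@2 C@2
Step 6: thread A executes A2 (z = z + 4). Shared: x=0 y=0 z=2. PCs: A@2 B@2 C@2
Step 7: thread C executes C3 (x = x + 5). Shared: x=5 y=0 z=2. PCs: A@2 B@2 C@3
Step 8: thread C executes C4 (y = y * 3). Shared: x=5 y=0 z=2. PCs: A@2 B@2 C@4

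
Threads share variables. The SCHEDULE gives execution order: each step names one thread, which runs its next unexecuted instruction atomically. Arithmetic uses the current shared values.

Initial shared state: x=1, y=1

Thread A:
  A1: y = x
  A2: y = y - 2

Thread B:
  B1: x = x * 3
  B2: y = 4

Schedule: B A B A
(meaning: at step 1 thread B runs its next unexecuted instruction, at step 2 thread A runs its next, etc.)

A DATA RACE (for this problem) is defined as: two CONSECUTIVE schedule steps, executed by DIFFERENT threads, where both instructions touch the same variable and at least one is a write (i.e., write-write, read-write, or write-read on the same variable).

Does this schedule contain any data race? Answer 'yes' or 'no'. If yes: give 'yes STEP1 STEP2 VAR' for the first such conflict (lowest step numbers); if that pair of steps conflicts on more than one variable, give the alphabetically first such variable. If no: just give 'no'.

Answer: yes 1 2 x

Derivation:
Steps 1,2: B(x = x * 3) vs A(y = x). RACE on x (W-R).
Steps 2,3: A(y = x) vs B(y = 4). RACE on y (W-W).
Steps 3,4: B(y = 4) vs A(y = y - 2). RACE on y (W-W).
First conflict at steps 1,2.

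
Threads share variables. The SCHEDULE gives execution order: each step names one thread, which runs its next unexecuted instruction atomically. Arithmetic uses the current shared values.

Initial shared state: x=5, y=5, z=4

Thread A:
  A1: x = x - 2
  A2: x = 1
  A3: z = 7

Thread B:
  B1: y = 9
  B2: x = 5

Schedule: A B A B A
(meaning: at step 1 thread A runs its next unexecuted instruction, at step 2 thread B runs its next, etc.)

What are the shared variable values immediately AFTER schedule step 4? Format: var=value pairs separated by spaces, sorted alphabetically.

Step 1: thread A executes A1 (x = x - 2). Shared: x=3 y=5 z=4. PCs: A@1 B@0
Step 2: thread B executes B1 (y = 9). Shared: x=3 y=9 z=4. PCs: A@1 B@1
Step 3: thread A executes A2 (x = 1). Shared: x=1 y=9 z=4. PCs: A@2 B@1
Step 4: thread B executes B2 (x = 5). Shared: x=5 y=9 z=4. PCs: A@2 B@2

Answer: x=5 y=9 z=4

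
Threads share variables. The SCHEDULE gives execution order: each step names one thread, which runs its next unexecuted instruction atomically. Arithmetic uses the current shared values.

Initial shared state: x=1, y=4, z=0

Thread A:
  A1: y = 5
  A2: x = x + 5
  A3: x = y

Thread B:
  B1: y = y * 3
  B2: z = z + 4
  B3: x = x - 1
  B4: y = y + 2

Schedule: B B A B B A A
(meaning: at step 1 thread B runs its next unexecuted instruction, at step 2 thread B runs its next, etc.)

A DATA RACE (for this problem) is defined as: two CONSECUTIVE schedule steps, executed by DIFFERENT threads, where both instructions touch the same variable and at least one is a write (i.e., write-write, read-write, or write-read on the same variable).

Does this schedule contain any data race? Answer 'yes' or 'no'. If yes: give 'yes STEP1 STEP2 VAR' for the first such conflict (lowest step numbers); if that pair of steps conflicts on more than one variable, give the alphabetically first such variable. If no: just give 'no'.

Steps 1,2: same thread (B). No race.
Steps 2,3: B(r=z,w=z) vs A(r=-,w=y). No conflict.
Steps 3,4: A(r=-,w=y) vs B(r=x,w=x). No conflict.
Steps 4,5: same thread (B). No race.
Steps 5,6: B(r=y,w=y) vs A(r=x,w=x). No conflict.
Steps 6,7: same thread (A). No race.

Answer: no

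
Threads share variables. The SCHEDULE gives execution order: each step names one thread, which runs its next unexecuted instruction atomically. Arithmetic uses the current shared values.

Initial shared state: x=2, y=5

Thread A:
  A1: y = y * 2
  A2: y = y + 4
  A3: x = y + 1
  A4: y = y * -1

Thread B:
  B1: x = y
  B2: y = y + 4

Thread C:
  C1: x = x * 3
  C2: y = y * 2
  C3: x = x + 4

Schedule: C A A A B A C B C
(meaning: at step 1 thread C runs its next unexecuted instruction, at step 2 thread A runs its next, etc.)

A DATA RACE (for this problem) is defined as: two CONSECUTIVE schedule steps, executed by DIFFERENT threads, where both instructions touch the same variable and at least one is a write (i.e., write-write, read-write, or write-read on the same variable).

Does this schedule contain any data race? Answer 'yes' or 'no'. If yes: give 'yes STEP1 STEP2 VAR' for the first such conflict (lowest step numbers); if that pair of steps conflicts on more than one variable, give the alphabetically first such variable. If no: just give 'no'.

Steps 1,2: C(r=x,w=x) vs A(r=y,w=y). No conflict.
Steps 2,3: same thread (A). No race.
Steps 3,4: same thread (A). No race.
Steps 4,5: A(x = y + 1) vs B(x = y). RACE on x (W-W).
Steps 5,6: B(x = y) vs A(y = y * -1). RACE on y (R-W).
Steps 6,7: A(y = y * -1) vs C(y = y * 2). RACE on y (W-W).
Steps 7,8: C(y = y * 2) vs B(y = y + 4). RACE on y (W-W).
Steps 8,9: B(r=y,w=y) vs C(r=x,w=x). No conflict.
First conflict at steps 4,5.

Answer: yes 4 5 x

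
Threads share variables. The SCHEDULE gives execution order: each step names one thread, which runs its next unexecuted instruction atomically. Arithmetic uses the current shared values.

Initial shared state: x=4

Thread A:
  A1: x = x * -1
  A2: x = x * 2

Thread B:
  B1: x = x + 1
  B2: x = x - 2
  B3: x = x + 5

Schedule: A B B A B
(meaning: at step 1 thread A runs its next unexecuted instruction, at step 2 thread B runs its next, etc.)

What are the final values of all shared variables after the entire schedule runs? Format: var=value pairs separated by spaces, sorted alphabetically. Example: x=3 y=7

Step 1: thread A executes A1 (x = x * -1). Shared: x=-4. PCs: A@1 B@0
Step 2: thread B executes B1 (x = x + 1). Shared: x=-3. PCs: A@1 B@1
Step 3: thread B executes B2 (x = x - 2). Shared: x=-5. PCs: A@1 B@2
Step 4: thread A executes A2 (x = x * 2). Shared: x=-10. PCs: A@2 B@2
Step 5: thread B executes B3 (x = x + 5). Shared: x=-5. PCs: A@2 B@3

Answer: x=-5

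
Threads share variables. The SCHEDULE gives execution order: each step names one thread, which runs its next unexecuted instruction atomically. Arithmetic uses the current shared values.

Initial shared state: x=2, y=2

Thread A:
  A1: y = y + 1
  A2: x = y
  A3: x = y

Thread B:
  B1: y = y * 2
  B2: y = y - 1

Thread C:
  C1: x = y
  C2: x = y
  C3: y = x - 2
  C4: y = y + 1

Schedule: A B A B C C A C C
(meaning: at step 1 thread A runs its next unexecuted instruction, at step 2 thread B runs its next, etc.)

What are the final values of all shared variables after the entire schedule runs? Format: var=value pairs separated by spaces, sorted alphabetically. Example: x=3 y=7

Answer: x=5 y=4

Derivation:
Step 1: thread A executes A1 (y = y + 1). Shared: x=2 y=3. PCs: A@1 B@0 C@0
Step 2: thread B executes B1 (y = y * 2). Shared: x=2 y=6. PCs: A@1 B@1 C@0
Step 3: thread A executes A2 (x = y). Shared: x=6 y=6. PCs: A@2 B@1 C@0
Step 4: thread B executes B2 (y = y - 1). Shared: x=6 y=5. PCs: A@2 B@2 C@0
Step 5: thread C executes C1 (x = y). Shared: x=5 y=5. PCs: A@2 B@2 C@1
Step 6: thread C executes C2 (x = y). Shared: x=5 y=5. PCs: A@2 B@2 C@2
Step 7: thread A executes A3 (x = y). Shared: x=5 y=5. PCs: A@3 B@2 C@2
Step 8: thread C executes C3 (y = x - 2). Shared: x=5 y=3. PCs: A@3 B@2 C@3
Step 9: thread C executes C4 (y = y + 1). Shared: x=5 y=4. PCs: A@3 B@2 C@4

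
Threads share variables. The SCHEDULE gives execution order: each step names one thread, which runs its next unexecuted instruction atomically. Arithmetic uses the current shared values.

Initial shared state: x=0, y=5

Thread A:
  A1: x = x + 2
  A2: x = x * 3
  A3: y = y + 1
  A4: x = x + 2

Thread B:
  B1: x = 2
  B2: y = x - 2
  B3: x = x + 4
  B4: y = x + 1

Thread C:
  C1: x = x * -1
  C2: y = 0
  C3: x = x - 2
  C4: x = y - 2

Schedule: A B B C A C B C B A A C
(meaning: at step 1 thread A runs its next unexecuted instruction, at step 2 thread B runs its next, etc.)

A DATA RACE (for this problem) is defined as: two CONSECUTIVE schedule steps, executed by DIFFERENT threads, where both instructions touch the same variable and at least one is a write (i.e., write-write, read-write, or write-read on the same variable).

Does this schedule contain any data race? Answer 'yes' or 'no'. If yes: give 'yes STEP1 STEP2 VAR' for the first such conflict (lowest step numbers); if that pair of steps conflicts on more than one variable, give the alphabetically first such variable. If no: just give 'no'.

Steps 1,2: A(x = x + 2) vs B(x = 2). RACE on x (W-W).
Steps 2,3: same thread (B). No race.
Steps 3,4: B(y = x - 2) vs C(x = x * -1). RACE on x (R-W).
Steps 4,5: C(x = x * -1) vs A(x = x * 3). RACE on x (W-W).
Steps 5,6: A(r=x,w=x) vs C(r=-,w=y). No conflict.
Steps 6,7: C(r=-,w=y) vs B(r=x,w=x). No conflict.
Steps 7,8: B(x = x + 4) vs C(x = x - 2). RACE on x (W-W).
Steps 8,9: C(x = x - 2) vs B(y = x + 1). RACE on x (W-R).
Steps 9,10: B(y = x + 1) vs A(y = y + 1). RACE on y (W-W).
Steps 10,11: same thread (A). No race.
Steps 11,12: A(x = x + 2) vs C(x = y - 2). RACE on x (W-W).
First conflict at steps 1,2.

Answer: yes 1 2 x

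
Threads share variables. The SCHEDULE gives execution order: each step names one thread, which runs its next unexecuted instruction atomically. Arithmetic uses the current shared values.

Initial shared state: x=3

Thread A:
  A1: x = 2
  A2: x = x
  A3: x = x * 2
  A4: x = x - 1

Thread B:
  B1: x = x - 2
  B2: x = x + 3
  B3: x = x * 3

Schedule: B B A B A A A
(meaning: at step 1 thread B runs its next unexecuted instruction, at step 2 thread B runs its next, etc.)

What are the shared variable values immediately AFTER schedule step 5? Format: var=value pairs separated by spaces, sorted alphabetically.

Step 1: thread B executes B1 (x = x - 2). Shared: x=1. PCs: A@0 B@1
Step 2: thread B executes B2 (x = x + 3). Shared: x=4. PCs: A@0 B@2
Step 3: thread A executes A1 (x = 2). Shared: x=2. PCs: A@1 B@2
Step 4: thread B executes B3 (x = x * 3). Shared: x=6. PCs: A@1 B@3
Step 5: thread A executes A2 (x = x). Shared: x=6. PCs: A@2 B@3

Answer: x=6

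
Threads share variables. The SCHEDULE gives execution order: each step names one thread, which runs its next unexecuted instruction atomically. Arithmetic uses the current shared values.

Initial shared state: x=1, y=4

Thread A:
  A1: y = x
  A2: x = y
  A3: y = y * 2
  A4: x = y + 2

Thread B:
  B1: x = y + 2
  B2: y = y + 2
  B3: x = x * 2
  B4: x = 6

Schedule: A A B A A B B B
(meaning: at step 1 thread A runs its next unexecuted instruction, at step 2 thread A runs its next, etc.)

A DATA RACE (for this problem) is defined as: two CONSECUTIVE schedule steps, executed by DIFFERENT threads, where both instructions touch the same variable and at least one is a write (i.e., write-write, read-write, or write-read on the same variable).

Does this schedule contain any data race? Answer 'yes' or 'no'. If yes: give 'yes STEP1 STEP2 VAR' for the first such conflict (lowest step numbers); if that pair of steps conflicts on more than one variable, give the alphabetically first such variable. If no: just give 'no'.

Answer: yes 2 3 x

Derivation:
Steps 1,2: same thread (A). No race.
Steps 2,3: A(x = y) vs B(x = y + 2). RACE on x (W-W).
Steps 3,4: B(x = y + 2) vs A(y = y * 2). RACE on y (R-W).
Steps 4,5: same thread (A). No race.
Steps 5,6: A(x = y + 2) vs B(y = y + 2). RACE on y (R-W).
Steps 6,7: same thread (B). No race.
Steps 7,8: same thread (B). No race.
First conflict at steps 2,3.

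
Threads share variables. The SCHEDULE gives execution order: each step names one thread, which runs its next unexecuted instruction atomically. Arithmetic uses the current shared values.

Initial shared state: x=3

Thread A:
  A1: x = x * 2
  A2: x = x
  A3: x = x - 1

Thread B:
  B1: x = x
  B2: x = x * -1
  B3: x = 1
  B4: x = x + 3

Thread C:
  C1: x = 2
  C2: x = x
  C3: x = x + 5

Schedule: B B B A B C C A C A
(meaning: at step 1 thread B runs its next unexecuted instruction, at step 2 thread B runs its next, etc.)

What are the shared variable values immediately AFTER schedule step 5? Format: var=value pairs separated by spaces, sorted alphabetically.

Step 1: thread B executes B1 (x = x). Shared: x=3. PCs: A@0 B@1 C@0
Step 2: thread B executes B2 (x = x * -1). Shared: x=-3. PCs: A@0 B@2 C@0
Step 3: thread B executes B3 (x = 1). Shared: x=1. PCs: A@0 B@3 C@0
Step 4: thread A executes A1 (x = x * 2). Shared: x=2. PCs: A@1 B@3 C@0
Step 5: thread B executes B4 (x = x + 3). Shared: x=5. PCs: A@1 B@4 C@0

Answer: x=5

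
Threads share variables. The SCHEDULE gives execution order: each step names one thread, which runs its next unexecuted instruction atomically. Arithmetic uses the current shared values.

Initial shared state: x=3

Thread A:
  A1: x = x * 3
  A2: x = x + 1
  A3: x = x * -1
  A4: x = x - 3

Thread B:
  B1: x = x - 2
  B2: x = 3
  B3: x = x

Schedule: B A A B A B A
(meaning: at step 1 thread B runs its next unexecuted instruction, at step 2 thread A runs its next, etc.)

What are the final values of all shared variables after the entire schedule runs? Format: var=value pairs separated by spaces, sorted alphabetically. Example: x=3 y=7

Answer: x=-6

Derivation:
Step 1: thread B executes B1 (x = x - 2). Shared: x=1. PCs: A@0 B@1
Step 2: thread A executes A1 (x = x * 3). Shared: x=3. PCs: A@1 B@1
Step 3: thread A executes A2 (x = x + 1). Shared: x=4. PCs: A@2 B@1
Step 4: thread B executes B2 (x = 3). Shared: x=3. PCs: A@2 B@2
Step 5: thread A executes A3 (x = x * -1). Shared: x=-3. PCs: A@3 B@2
Step 6: thread B executes B3 (x = x). Shared: x=-3. PCs: A@3 B@3
Step 7: thread A executes A4 (x = x - 3). Shared: x=-6. PCs: A@4 B@3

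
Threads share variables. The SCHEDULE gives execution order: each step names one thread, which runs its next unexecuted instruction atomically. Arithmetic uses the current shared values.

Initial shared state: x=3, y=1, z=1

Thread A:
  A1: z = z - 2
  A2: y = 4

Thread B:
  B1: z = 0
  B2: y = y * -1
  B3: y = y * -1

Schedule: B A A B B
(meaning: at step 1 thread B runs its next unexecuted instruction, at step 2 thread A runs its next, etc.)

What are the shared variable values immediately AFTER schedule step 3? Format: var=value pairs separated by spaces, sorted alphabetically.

Answer: x=3 y=4 z=-2

Derivation:
Step 1: thread B executes B1 (z = 0). Shared: x=3 y=1 z=0. PCs: A@0 B@1
Step 2: thread A executes A1 (z = z - 2). Shared: x=3 y=1 z=-2. PCs: A@1 B@1
Step 3: thread A executes A2 (y = 4). Shared: x=3 y=4 z=-2. PCs: A@2 B@1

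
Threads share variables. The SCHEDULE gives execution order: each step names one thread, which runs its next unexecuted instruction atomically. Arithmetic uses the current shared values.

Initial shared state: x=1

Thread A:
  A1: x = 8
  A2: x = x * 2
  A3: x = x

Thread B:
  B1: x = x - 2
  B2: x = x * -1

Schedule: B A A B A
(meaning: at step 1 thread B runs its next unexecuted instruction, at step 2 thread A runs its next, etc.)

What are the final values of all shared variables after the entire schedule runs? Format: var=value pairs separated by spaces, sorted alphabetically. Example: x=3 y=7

Answer: x=-16

Derivation:
Step 1: thread B executes B1 (x = x - 2). Shared: x=-1. PCs: A@0 B@1
Step 2: thread A executes A1 (x = 8). Shared: x=8. PCs: A@1 B@1
Step 3: thread A executes A2 (x = x * 2). Shared: x=16. PCs: A@2 B@1
Step 4: thread B executes B2 (x = x * -1). Shared: x=-16. PCs: A@2 B@2
Step 5: thread A executes A3 (x = x). Shared: x=-16. PCs: A@3 B@2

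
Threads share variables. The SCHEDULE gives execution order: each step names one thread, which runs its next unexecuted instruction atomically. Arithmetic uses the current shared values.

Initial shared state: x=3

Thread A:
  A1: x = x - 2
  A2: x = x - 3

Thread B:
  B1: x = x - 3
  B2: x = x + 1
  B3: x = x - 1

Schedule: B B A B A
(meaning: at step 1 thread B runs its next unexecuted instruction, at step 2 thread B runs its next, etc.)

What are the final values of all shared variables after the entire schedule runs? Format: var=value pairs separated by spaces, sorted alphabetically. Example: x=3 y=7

Step 1: thread B executes B1 (x = x - 3). Shared: x=0. PCs: A@0 B@1
Step 2: thread B executes B2 (x = x + 1). Shared: x=1. PCs: A@0 B@2
Step 3: thread A executes A1 (x = x - 2). Shared: x=-1. PCs: A@1 B@2
Step 4: thread B executes B3 (x = x - 1). Shared: x=-2. PCs: A@1 B@3
Step 5: thread A executes A2 (x = x - 3). Shared: x=-5. PCs: A@2 B@3

Answer: x=-5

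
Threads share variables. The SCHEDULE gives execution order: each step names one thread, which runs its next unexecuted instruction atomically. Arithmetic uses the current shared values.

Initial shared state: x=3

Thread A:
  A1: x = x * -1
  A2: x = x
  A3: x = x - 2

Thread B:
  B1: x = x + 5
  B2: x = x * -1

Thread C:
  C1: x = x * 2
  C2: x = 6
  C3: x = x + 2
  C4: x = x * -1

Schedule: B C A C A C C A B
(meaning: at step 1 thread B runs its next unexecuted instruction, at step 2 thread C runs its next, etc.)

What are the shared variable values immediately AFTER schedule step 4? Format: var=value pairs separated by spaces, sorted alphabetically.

Answer: x=6

Derivation:
Step 1: thread B executes B1 (x = x + 5). Shared: x=8. PCs: A@0 B@1 C@0
Step 2: thread C executes C1 (x = x * 2). Shared: x=16. PCs: A@0 B@1 C@1
Step 3: thread A executes A1 (x = x * -1). Shared: x=-16. PCs: A@1 B@1 C@1
Step 4: thread C executes C2 (x = 6). Shared: x=6. PCs: A@1 B@1 C@2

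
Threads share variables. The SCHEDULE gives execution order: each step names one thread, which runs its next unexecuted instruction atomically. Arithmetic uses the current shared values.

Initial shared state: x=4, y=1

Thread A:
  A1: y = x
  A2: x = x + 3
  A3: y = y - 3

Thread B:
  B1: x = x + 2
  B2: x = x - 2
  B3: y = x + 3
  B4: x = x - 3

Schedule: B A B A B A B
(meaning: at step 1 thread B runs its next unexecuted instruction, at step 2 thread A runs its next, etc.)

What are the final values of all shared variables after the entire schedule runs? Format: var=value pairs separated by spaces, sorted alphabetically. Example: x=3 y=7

Step 1: thread B executes B1 (x = x + 2). Shared: x=6 y=1. PCs: A@0 B@1
Step 2: thread A executes A1 (y = x). Shared: x=6 y=6. PCs: A@1 B@1
Step 3: thread B executes B2 (x = x - 2). Shared: x=4 y=6. PCs: A@1 B@2
Step 4: thread A executes A2 (x = x + 3). Shared: x=7 y=6. PCs: A@2 B@2
Step 5: thread B executes B3 (y = x + 3). Shared: x=7 y=10. PCs: A@2 B@3
Step 6: thread A executes A3 (y = y - 3). Shared: x=7 y=7. PCs: A@3 B@3
Step 7: thread B executes B4 (x = x - 3). Shared: x=4 y=7. PCs: A@3 B@4

Answer: x=4 y=7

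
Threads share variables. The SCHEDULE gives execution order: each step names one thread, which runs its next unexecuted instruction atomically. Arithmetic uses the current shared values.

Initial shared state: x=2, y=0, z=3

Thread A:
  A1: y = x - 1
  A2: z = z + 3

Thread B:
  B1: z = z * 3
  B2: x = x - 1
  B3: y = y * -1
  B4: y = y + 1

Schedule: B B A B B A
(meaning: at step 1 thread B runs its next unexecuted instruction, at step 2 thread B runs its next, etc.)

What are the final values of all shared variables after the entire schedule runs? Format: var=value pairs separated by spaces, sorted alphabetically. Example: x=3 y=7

Step 1: thread B executes B1 (z = z * 3). Shared: x=2 y=0 z=9. PCs: A@0 B@1
Step 2: thread B executes B2 (x = x - 1). Shared: x=1 y=0 z=9. PCs: A@0 B@2
Step 3: thread A executes A1 (y = x - 1). Shared: x=1 y=0 z=9. PCs: A@1 B@2
Step 4: thread B executes B3 (y = y * -1). Shared: x=1 y=0 z=9. PCs: A@1 B@3
Step 5: thread B executes B4 (y = y + 1). Shared: x=1 y=1 z=9. PCs: A@1 B@4
Step 6: thread A executes A2 (z = z + 3). Shared: x=1 y=1 z=12. PCs: A@2 B@4

Answer: x=1 y=1 z=12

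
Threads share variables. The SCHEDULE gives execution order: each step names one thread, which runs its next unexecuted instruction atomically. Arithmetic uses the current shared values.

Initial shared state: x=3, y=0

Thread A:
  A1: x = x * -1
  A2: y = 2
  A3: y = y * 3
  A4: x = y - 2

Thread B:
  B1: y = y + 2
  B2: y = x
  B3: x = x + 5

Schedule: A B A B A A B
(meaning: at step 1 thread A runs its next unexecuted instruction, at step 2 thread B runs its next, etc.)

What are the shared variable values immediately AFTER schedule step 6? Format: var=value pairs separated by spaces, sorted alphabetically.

Step 1: thread A executes A1 (x = x * -1). Shared: x=-3 y=0. PCs: A@1 B@0
Step 2: thread B executes B1 (y = y + 2). Shared: x=-3 y=2. PCs: A@1 B@1
Step 3: thread A executes A2 (y = 2). Shared: x=-3 y=2. PCs: A@2 B@1
Step 4: thread B executes B2 (y = x). Shared: x=-3 y=-3. PCs: A@2 B@2
Step 5: thread A executes A3 (y = y * 3). Shared: x=-3 y=-9. PCs: A@3 B@2
Step 6: thread A executes A4 (x = y - 2). Shared: x=-11 y=-9. PCs: A@4 B@2

Answer: x=-11 y=-9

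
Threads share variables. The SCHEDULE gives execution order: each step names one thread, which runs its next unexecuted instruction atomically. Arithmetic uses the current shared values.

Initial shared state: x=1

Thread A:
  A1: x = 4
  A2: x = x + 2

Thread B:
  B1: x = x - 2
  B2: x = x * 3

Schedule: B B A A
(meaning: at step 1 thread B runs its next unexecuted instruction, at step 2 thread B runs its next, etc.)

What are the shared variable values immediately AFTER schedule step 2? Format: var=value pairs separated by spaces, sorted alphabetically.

Answer: x=-3

Derivation:
Step 1: thread B executes B1 (x = x - 2). Shared: x=-1. PCs: A@0 B@1
Step 2: thread B executes B2 (x = x * 3). Shared: x=-3. PCs: A@0 B@2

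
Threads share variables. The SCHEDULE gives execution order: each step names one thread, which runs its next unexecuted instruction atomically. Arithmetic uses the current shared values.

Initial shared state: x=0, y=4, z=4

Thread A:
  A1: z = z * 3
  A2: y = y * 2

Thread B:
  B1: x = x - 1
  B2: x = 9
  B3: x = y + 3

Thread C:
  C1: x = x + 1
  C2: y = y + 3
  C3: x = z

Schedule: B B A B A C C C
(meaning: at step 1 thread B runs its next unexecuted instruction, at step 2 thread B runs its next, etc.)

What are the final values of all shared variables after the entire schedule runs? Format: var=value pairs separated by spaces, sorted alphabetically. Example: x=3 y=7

Answer: x=12 y=11 z=12

Derivation:
Step 1: thread B executes B1 (x = x - 1). Shared: x=-1 y=4 z=4. PCs: A@0 B@1 C@0
Step 2: thread B executes B2 (x = 9). Shared: x=9 y=4 z=4. PCs: A@0 B@2 C@0
Step 3: thread A executes A1 (z = z * 3). Shared: x=9 y=4 z=12. PCs: A@1 B@2 C@0
Step 4: thread B executes B3 (x = y + 3). Shared: x=7 y=4 z=12. PCs: A@1 B@3 C@0
Step 5: thread A executes A2 (y = y * 2). Shared: x=7 y=8 z=12. PCs: A@2 B@3 C@0
Step 6: thread C executes C1 (x = x + 1). Shared: x=8 y=8 z=12. PCs: A@2 B@3 C@1
Step 7: thread C executes C2 (y = y + 3). Shared: x=8 y=11 z=12. PCs: A@2 B@3 C@2
Step 8: thread C executes C3 (x = z). Shared: x=12 y=11 z=12. PCs: A@2 B@3 C@3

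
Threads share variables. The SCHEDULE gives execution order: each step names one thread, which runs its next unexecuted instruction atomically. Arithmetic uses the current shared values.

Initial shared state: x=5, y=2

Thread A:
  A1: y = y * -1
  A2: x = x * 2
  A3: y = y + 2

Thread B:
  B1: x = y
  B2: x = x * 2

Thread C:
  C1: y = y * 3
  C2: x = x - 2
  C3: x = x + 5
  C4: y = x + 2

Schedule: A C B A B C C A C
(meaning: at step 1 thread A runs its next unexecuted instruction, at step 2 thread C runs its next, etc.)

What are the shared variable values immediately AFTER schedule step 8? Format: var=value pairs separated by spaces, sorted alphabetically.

Step 1: thread A executes A1 (y = y * -1). Shared: x=5 y=-2. PCs: A@1 B@0 C@0
Step 2: thread C executes C1 (y = y * 3). Shared: x=5 y=-6. PCs: A@1 B@0 C@1
Step 3: thread B executes B1 (x = y). Shared: x=-6 y=-6. PCs: A@1 B@1 C@1
Step 4: thread A executes A2 (x = x * 2). Shared: x=-12 y=-6. PCs: A@2 B@1 C@1
Step 5: thread B executes B2 (x = x * 2). Shared: x=-24 y=-6. PCs: A@2 B@2 C@1
Step 6: thread C executes C2 (x = x - 2). Shared: x=-26 y=-6. PCs: A@2 B@2 C@2
Step 7: thread C executes C3 (x = x + 5). Shared: x=-21 y=-6. PCs: A@2 B@2 C@3
Step 8: thread A executes A3 (y = y + 2). Shared: x=-21 y=-4. PCs: A@3 B@2 C@3

Answer: x=-21 y=-4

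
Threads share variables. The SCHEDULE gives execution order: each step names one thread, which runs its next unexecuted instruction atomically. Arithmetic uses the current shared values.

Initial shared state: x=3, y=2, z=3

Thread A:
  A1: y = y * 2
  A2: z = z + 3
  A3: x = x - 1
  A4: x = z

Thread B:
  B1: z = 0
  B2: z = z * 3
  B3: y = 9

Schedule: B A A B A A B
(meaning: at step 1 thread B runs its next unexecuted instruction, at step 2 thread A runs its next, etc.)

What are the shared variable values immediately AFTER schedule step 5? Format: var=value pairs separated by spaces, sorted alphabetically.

Answer: x=2 y=4 z=9

Derivation:
Step 1: thread B executes B1 (z = 0). Shared: x=3 y=2 z=0. PCs: A@0 B@1
Step 2: thread A executes A1 (y = y * 2). Shared: x=3 y=4 z=0. PCs: A@1 B@1
Step 3: thread A executes A2 (z = z + 3). Shared: x=3 y=4 z=3. PCs: A@2 B@1
Step 4: thread B executes B2 (z = z * 3). Shared: x=3 y=4 z=9. PCs: A@2 B@2
Step 5: thread A executes A3 (x = x - 1). Shared: x=2 y=4 z=9. PCs: A@3 B@2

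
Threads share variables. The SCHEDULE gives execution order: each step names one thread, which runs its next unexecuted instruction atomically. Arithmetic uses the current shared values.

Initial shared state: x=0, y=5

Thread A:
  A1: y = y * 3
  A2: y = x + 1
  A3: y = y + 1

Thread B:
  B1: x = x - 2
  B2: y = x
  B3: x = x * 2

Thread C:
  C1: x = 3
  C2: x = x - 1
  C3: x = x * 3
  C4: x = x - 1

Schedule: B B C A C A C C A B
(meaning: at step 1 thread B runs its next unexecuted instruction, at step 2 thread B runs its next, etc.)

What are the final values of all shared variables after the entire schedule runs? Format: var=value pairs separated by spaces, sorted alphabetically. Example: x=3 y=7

Step 1: thread B executes B1 (x = x - 2). Shared: x=-2 y=5. PCs: A@0 B@1 C@0
Step 2: thread B executes B2 (y = x). Shared: x=-2 y=-2. PCs: A@0 B@2 C@0
Step 3: thread C executes C1 (x = 3). Shared: x=3 y=-2. PCs: A@0 B@2 C@1
Step 4: thread A executes A1 (y = y * 3). Shared: x=3 y=-6. PCs: A@1 B@2 C@1
Step 5: thread C executes C2 (x = x - 1). Shared: x=2 y=-6. PCs: A@1 B@2 C@2
Step 6: thread A executes A2 (y = x + 1). Shared: x=2 y=3. PCs: A@2 B@2 C@2
Step 7: thread C executes C3 (x = x * 3). Shared: x=6 y=3. PCs: A@2 B@2 C@3
Step 8: thread C executes C4 (x = x - 1). Shared: x=5 y=3. PCs: A@2 B@2 C@4
Step 9: thread A executes A3 (y = y + 1). Shared: x=5 y=4. PCs: A@3 B@2 C@4
Step 10: thread B executes B3 (x = x * 2). Shared: x=10 y=4. PCs: A@3 B@3 C@4

Answer: x=10 y=4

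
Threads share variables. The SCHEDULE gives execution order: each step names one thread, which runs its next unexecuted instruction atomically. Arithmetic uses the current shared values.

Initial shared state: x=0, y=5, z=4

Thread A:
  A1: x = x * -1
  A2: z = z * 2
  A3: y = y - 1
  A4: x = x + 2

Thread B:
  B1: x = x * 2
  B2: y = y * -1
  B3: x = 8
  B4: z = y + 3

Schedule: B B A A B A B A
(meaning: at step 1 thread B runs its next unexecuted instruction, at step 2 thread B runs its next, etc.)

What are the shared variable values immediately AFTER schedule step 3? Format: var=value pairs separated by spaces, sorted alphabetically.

Step 1: thread B executes B1 (x = x * 2). Shared: x=0 y=5 z=4. PCs: A@0 B@1
Step 2: thread B executes B2 (y = y * -1). Shared: x=0 y=-5 z=4. PCs: A@0 B@2
Step 3: thread A executes A1 (x = x * -1). Shared: x=0 y=-5 z=4. PCs: A@1 B@2

Answer: x=0 y=-5 z=4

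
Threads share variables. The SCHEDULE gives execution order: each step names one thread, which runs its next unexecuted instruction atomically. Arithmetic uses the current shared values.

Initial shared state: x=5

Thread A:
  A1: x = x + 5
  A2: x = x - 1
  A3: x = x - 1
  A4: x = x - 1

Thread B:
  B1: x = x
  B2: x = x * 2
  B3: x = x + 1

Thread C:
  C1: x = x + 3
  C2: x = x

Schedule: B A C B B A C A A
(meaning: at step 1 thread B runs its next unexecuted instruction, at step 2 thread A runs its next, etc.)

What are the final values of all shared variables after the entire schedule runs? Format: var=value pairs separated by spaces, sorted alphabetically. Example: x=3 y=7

Step 1: thread B executes B1 (x = x). Shared: x=5. PCs: A@0 B@1 C@0
Step 2: thread A executes A1 (x = x + 5). Shared: x=10. PCs: A@1 B@1 C@0
Step 3: thread C executes C1 (x = x + 3). Shared: x=13. PCs: A@1 B@1 C@1
Step 4: thread B executes B2 (x = x * 2). Shared: x=26. PCs: A@1 B@2 C@1
Step 5: thread B executes B3 (x = x + 1). Shared: x=27. PCs: A@1 B@3 C@1
Step 6: thread A executes A2 (x = x - 1). Shared: x=26. PCs: A@2 B@3 C@1
Step 7: thread C executes C2 (x = x). Shared: x=26. PCs: A@2 B@3 C@2
Step 8: thread A executes A3 (x = x - 1). Shared: x=25. PCs: A@3 B@3 C@2
Step 9: thread A executes A4 (x = x - 1). Shared: x=24. PCs: A@4 B@3 C@2

Answer: x=24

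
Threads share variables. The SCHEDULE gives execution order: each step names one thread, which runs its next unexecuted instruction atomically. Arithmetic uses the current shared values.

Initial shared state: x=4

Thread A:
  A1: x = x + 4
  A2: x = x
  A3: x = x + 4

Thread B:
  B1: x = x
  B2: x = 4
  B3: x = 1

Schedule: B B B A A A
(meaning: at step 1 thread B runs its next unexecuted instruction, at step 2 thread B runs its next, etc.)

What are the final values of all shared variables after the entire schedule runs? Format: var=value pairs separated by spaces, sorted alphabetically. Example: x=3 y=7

Step 1: thread B executes B1 (x = x). Shared: x=4. PCs: A@0 B@1
Step 2: thread B executes B2 (x = 4). Shared: x=4. PCs: A@0 B@2
Step 3: thread B executes B3 (x = 1). Shared: x=1. PCs: A@0 B@3
Step 4: thread A executes A1 (x = x + 4). Shared: x=5. PCs: A@1 B@3
Step 5: thread A executes A2 (x = x). Shared: x=5. PCs: A@2 B@3
Step 6: thread A executes A3 (x = x + 4). Shared: x=9. PCs: A@3 B@3

Answer: x=9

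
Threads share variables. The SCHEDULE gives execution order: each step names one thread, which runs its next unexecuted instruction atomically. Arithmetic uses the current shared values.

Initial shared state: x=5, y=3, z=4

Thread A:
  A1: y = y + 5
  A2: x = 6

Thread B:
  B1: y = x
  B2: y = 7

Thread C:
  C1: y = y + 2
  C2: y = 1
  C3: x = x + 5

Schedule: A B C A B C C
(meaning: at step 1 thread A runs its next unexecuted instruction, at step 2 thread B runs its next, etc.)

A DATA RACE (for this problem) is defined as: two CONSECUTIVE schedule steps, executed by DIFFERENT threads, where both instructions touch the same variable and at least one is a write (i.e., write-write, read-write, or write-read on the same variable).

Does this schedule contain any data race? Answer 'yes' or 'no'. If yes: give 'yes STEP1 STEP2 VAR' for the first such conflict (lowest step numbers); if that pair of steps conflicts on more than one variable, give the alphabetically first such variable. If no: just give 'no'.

Answer: yes 1 2 y

Derivation:
Steps 1,2: A(y = y + 5) vs B(y = x). RACE on y (W-W).
Steps 2,3: B(y = x) vs C(y = y + 2). RACE on y (W-W).
Steps 3,4: C(r=y,w=y) vs A(r=-,w=x). No conflict.
Steps 4,5: A(r=-,w=x) vs B(r=-,w=y). No conflict.
Steps 5,6: B(y = 7) vs C(y = 1). RACE on y (W-W).
Steps 6,7: same thread (C). No race.
First conflict at steps 1,2.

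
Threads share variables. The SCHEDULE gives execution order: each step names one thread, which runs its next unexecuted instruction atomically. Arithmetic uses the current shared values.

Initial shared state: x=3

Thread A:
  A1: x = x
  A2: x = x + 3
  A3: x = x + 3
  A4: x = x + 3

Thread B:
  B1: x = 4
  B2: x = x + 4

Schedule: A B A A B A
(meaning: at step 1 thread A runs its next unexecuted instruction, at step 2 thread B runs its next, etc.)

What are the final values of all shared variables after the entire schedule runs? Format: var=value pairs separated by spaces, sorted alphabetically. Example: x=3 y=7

Step 1: thread A executes A1 (x = x). Shared: x=3. PCs: A@1 B@0
Step 2: thread B executes B1 (x = 4). Shared: x=4. PCs: A@1 B@1
Step 3: thread A executes A2 (x = x + 3). Shared: x=7. PCs: A@2 B@1
Step 4: thread A executes A3 (x = x + 3). Shared: x=10. PCs: A@3 B@1
Step 5: thread B executes B2 (x = x + 4). Shared: x=14. PCs: A@3 B@2
Step 6: thread A executes A4 (x = x + 3). Shared: x=17. PCs: A@4 B@2

Answer: x=17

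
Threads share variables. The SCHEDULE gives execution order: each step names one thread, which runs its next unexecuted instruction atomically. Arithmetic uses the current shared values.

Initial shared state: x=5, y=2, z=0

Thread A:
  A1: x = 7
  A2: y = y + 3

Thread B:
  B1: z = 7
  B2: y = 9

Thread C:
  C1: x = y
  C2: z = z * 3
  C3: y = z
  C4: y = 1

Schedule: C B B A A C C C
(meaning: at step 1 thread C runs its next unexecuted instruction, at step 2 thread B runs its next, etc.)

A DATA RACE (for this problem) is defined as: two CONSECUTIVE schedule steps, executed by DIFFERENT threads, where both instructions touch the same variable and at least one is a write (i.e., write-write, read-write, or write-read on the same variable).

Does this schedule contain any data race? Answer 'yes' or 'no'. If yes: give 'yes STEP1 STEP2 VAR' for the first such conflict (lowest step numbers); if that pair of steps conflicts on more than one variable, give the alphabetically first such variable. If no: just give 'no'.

Steps 1,2: C(r=y,w=x) vs B(r=-,w=z). No conflict.
Steps 2,3: same thread (B). No race.
Steps 3,4: B(r=-,w=y) vs A(r=-,w=x). No conflict.
Steps 4,5: same thread (A). No race.
Steps 5,6: A(r=y,w=y) vs C(r=z,w=z). No conflict.
Steps 6,7: same thread (C). No race.
Steps 7,8: same thread (C). No race.

Answer: no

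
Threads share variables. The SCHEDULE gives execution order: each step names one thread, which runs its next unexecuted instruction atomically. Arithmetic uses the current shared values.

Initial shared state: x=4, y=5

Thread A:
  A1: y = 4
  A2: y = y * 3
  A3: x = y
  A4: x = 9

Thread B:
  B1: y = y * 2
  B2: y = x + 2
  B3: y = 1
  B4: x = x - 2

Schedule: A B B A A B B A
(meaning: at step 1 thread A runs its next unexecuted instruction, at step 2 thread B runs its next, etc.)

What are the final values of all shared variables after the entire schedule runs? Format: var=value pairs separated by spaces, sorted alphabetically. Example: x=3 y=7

Step 1: thread A executes A1 (y = 4). Shared: x=4 y=4. PCs: A@1 B@0
Step 2: thread B executes B1 (y = y * 2). Shared: x=4 y=8. PCs: A@1 B@1
Step 3: thread B executes B2 (y = x + 2). Shared: x=4 y=6. PCs: A@1 B@2
Step 4: thread A executes A2 (y = y * 3). Shared: x=4 y=18. PCs: A@2 B@2
Step 5: thread A executes A3 (x = y). Shared: x=18 y=18. PCs: A@3 B@2
Step 6: thread B executes B3 (y = 1). Shared: x=18 y=1. PCs: A@3 B@3
Step 7: thread B executes B4 (x = x - 2). Shared: x=16 y=1. PCs: A@3 B@4
Step 8: thread A executes A4 (x = 9). Shared: x=9 y=1. PCs: A@4 B@4

Answer: x=9 y=1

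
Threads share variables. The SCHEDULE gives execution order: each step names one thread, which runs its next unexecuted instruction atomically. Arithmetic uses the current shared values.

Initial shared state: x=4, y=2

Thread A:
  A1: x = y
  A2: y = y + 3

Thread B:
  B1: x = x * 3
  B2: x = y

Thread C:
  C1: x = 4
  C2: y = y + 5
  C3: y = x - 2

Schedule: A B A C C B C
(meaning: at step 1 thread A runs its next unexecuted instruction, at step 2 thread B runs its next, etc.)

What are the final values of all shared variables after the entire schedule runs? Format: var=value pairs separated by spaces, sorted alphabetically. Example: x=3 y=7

Step 1: thread A executes A1 (x = y). Shared: x=2 y=2. PCs: A@1 B@0 C@0
Step 2: thread B executes B1 (x = x * 3). Shared: x=6 y=2. PCs: A@1 B@1 C@0
Step 3: thread A executes A2 (y = y + 3). Shared: x=6 y=5. PCs: A@2 B@1 C@0
Step 4: thread C executes C1 (x = 4). Shared: x=4 y=5. PCs: A@2 B@1 C@1
Step 5: thread C executes C2 (y = y + 5). Shared: x=4 y=10. PCs: A@2 B@1 C@2
Step 6: thread B executes B2 (x = y). Shared: x=10 y=10. PCs: A@2 B@2 C@2
Step 7: thread C executes C3 (y = x - 2). Shared: x=10 y=8. PCs: A@2 B@2 C@3

Answer: x=10 y=8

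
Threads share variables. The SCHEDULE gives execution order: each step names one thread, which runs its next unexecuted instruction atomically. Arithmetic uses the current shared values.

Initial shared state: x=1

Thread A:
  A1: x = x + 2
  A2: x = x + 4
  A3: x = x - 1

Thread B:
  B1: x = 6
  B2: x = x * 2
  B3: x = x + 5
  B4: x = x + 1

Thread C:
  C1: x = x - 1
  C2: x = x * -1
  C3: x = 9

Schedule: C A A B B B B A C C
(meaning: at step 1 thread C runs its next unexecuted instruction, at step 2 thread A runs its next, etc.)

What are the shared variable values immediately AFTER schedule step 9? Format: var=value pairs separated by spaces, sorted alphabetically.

Answer: x=-17

Derivation:
Step 1: thread C executes C1 (x = x - 1). Shared: x=0. PCs: A@0 B@0 C@1
Step 2: thread A executes A1 (x = x + 2). Shared: x=2. PCs: A@1 B@0 C@1
Step 3: thread A executes A2 (x = x + 4). Shared: x=6. PCs: A@2 B@0 C@1
Step 4: thread B executes B1 (x = 6). Shared: x=6. PCs: A@2 B@1 C@1
Step 5: thread B executes B2 (x = x * 2). Shared: x=12. PCs: A@2 B@2 C@1
Step 6: thread B executes B3 (x = x + 5). Shared: x=17. PCs: A@2 B@3 C@1
Step 7: thread B executes B4 (x = x + 1). Shared: x=18. PCs: A@2 B@4 C@1
Step 8: thread A executes A3 (x = x - 1). Shared: x=17. PCs: A@3 B@4 C@1
Step 9: thread C executes C2 (x = x * -1). Shared: x=-17. PCs: A@3 B@4 C@2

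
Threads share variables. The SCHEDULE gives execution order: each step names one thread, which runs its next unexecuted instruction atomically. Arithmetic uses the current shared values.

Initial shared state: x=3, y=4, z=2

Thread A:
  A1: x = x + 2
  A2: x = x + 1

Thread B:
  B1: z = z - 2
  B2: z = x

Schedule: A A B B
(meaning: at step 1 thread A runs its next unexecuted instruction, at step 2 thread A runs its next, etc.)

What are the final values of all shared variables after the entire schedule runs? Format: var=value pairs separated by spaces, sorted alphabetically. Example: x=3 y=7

Answer: x=6 y=4 z=6

Derivation:
Step 1: thread A executes A1 (x = x + 2). Shared: x=5 y=4 z=2. PCs: A@1 B@0
Step 2: thread A executes A2 (x = x + 1). Shared: x=6 y=4 z=2. PCs: A@2 B@0
Step 3: thread B executes B1 (z = z - 2). Shared: x=6 y=4 z=0. PCs: A@2 B@1
Step 4: thread B executes B2 (z = x). Shared: x=6 y=4 z=6. PCs: A@2 B@2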